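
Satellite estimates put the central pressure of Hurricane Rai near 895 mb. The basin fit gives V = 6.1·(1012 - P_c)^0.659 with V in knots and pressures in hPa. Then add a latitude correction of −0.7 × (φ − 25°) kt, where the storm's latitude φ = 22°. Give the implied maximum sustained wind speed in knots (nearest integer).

ΔP = 1012 − 895 = 117 mb.
117^0.659 ≈ 23.064.
V ≈ 6.1 × 23.064 ≈ 140.7 kt.
Latitude correction: −0.7 × (22 − 25) = 2.1 kt.
Corrected V ≈ 142.8 kt → 143 kt.

143 kt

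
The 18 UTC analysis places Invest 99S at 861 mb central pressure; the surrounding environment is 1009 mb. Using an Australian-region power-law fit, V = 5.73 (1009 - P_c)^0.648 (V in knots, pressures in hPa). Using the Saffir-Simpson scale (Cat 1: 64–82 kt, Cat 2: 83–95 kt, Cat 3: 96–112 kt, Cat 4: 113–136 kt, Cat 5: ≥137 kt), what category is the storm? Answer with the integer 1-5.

5

ΔP = 1009 − 861 = 148 mb.
V ≈ 5.73 × 148^0.648 = 5.73 × 25.49 ≈ 146 kt.
146 kt falls in the Category 5 band.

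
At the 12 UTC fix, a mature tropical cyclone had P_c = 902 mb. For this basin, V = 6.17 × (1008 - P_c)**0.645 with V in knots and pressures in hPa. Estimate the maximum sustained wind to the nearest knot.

ΔP = 1008 − 902 = 106 mb.
106^0.645 ≈ 20.245.
V ≈ 6.17 × 20.245 ≈ 124.9 kt.

125 kt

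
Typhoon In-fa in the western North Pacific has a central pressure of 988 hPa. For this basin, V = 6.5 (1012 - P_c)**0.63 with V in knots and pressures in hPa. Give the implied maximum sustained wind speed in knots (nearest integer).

ΔP = 1012 − 988 = 24 hPa.
24^0.63 ≈ 7.405.
V ≈ 6.5 × 7.405 ≈ 48.1 kt.

48 kt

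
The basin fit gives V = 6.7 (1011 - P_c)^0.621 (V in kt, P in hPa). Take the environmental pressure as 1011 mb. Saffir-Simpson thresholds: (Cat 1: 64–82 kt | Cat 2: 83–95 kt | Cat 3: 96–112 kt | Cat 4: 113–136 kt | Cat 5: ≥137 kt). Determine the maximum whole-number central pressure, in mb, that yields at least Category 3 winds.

938 mb

Category 3 begins at V = 96 kt.
Required ΔP = (96/6.7)^(1/0.621) = 14.328^1.610 ≈ 72.75 mb.
P_c ≤ 1011 − 72.75 = 938.25, so the highest integer P_c is 938 mb.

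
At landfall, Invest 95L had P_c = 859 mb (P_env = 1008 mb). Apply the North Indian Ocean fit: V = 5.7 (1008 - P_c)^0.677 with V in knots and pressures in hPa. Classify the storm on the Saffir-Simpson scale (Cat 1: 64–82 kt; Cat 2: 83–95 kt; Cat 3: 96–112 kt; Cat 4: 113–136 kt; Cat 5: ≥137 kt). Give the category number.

5

ΔP = 1008 − 859 = 149 mb.
V ≈ 5.7 × 149^0.677 = 5.7 × 29.60 ≈ 169 kt.
169 kt falls in the Category 5 band.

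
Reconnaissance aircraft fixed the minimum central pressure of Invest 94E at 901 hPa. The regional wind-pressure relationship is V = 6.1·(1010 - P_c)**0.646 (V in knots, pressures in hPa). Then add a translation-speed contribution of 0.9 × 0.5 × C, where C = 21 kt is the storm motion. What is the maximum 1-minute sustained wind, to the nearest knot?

136 kt

ΔP = 1010 − 901 = 109 hPa.
109^0.646 ≈ 20.710.
V ≈ 6.1 × 20.710 ≈ 126.3 kt.
Translation term: 0.9 × 0.5 × 21 = 9.45 kt.
Corrected V ≈ 135.75 kt → 136 kt.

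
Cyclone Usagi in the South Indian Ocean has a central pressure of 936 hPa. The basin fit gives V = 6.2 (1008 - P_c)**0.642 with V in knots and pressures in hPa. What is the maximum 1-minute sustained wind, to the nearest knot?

97 kt

ΔP = 1008 − 936 = 72 hPa.
72^0.642 ≈ 15.574.
V ≈ 6.2 × 15.574 ≈ 96.6 kt.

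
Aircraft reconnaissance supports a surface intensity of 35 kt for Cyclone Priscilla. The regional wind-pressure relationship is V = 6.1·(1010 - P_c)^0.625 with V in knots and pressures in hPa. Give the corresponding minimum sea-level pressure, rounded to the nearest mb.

ΔP = (V / 6.1)^(1/0.625) = (35/6.1)^1.600.
35/6.1 = 5.738; 5.738^1.600 ≈ 16.37 mb.
P_c = 1010 − 16.37 = 993.63 ≈ 994 mb.

994 mb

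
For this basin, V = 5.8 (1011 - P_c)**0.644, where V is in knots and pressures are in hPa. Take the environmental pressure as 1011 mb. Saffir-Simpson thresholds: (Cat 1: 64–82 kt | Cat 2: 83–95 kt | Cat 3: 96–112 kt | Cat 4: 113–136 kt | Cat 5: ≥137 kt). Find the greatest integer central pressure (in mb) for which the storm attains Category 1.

Category 1 begins at V = 64 kt.
Required ΔP = (64/5.8)^(1/0.644) = 11.034^1.553 ≈ 41.61 mb.
P_c ≤ 1011 − 41.61 = 969.39, so the highest integer P_c is 969 mb.

969 mb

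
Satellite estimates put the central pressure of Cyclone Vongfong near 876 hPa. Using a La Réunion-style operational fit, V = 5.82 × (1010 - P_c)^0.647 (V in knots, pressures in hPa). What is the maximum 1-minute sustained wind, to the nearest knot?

138 kt

ΔP = 1010 − 876 = 134 hPa.
134^0.647 ≈ 23.781.
V ≈ 5.82 × 23.781 ≈ 138.4 kt.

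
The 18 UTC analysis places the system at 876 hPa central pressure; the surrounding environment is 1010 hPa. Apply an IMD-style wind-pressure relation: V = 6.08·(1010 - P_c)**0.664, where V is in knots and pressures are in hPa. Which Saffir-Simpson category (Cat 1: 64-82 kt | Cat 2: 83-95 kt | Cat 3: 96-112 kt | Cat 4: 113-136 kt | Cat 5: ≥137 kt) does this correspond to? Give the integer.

5

ΔP = 1010 − 876 = 134 hPa.
V ≈ 6.08 × 134^0.664 = 6.08 × 25.85 ≈ 157 kt.
157 kt falls in the Category 5 band.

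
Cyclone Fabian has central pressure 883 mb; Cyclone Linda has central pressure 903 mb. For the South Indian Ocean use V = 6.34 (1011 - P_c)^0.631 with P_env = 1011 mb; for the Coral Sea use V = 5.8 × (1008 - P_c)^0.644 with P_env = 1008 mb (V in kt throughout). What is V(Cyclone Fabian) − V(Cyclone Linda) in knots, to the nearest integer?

Cyclone Fabian: ΔP = 128; V ≈ 6.34 × 128^0.631 ≈ 135.44 kt.
Cyclone Linda: ΔP = 105; V ≈ 5.8 × 105^0.644 ≈ 116.16 kt.
Difference ≈ 135.44 − 116.16 = 19.28 → 19 kt.

19 kt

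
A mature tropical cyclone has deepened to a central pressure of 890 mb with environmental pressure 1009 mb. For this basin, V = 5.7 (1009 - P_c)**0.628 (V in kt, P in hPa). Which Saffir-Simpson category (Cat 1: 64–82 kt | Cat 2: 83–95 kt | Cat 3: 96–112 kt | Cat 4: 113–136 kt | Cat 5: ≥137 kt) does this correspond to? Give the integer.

ΔP = 1009 − 890 = 119 mb.
V ≈ 5.7 × 119^0.628 = 5.7 × 20.11 ≈ 115 kt.
115 kt falls in the Category 4 band.

4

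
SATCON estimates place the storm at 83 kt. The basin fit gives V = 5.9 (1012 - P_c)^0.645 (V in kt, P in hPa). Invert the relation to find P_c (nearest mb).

ΔP = (V / 5.9)^(1/0.645) = (83/5.9)^1.550.
83/5.9 = 14.068; 14.068^1.550 ≈ 60.28 mb.
P_c = 1012 − 60.28 = 951.72 ≈ 952 mb.

952 mb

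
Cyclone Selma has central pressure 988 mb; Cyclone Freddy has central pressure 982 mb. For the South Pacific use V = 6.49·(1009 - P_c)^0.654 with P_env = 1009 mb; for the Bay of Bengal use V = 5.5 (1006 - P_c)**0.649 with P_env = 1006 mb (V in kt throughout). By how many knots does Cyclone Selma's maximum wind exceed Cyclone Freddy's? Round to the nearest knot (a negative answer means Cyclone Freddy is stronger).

4 kt

Cyclone Selma: ΔP = 21; V ≈ 6.49 × 21^0.654 ≈ 47.53 kt.
Cyclone Freddy: ΔP = 24; V ≈ 5.5 × 24^0.649 ≈ 43.26 kt.
Difference ≈ 47.53 − 43.26 = 4.27 → 4 kt.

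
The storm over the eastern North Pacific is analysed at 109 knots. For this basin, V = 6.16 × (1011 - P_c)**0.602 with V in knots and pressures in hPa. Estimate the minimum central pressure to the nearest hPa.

893 hPa

ΔP = (V / 6.16)^(1/0.602) = (109/6.16)^1.661.
109/6.16 = 17.695; 17.695^1.661 ≈ 118.26 hPa.
P_c = 1011 − 118.26 = 892.74 ≈ 893 hPa.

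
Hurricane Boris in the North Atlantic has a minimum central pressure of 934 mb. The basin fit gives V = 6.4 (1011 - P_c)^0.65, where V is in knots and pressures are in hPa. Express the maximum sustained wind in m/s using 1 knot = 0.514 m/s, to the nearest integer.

55 m/s

ΔP = 1011 − 934 = 77 mb.
V ≈ 6.4 × 77^0.65 = 6.4 × 16.835 ≈ 107.745 kt.
107.745 × 0.514 ≈ 55.38 m/s → 55 m/s.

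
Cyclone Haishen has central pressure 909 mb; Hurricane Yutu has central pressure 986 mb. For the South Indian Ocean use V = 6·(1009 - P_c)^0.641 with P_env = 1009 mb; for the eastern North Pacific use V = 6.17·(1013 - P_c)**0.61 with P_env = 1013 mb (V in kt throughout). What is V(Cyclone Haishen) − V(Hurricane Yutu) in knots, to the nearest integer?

69 kt

Cyclone Haishen: ΔP = 100; V ≈ 6 × 100^0.641 ≈ 114.86 kt.
Hurricane Yutu: ΔP = 27; V ≈ 6.17 × 27^0.61 ≈ 46.07 kt.
Difference ≈ 114.86 − 46.07 = 68.79 → 69 kt.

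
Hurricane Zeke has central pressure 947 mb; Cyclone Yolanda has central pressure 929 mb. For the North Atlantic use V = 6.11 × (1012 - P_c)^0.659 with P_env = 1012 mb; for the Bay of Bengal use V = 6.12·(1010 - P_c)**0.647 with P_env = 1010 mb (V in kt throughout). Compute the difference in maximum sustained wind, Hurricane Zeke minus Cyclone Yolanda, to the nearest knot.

Hurricane Zeke: ΔP = 65; V ≈ 6.11 × 65^0.659 ≈ 95.66 kt.
Cyclone Yolanda: ΔP = 81; V ≈ 6.12 × 81^0.647 ≈ 105.09 kt.
Difference ≈ 95.66 − 105.09 = -9.43 → -9 kt.

-9 kt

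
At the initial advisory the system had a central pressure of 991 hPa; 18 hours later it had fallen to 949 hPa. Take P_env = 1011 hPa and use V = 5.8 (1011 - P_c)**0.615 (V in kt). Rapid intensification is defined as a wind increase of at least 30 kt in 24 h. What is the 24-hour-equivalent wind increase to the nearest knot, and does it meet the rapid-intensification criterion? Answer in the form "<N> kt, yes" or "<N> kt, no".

V₁: ΔP = 20, V ≈ 5.8 × 20^0.615 ≈ 36.61 kt.
V₂: ΔP = 62, V ≈ 5.8 × 62^0.615 ≈ 73.41 kt.
ΔV over 18 h = 36.80 kt → 24 h equivalent = 36.80 × 24/18 ≈ 49.07 kt.
49 kt ≥ 30 kt ⇒ rapid intensification.

49 kt, yes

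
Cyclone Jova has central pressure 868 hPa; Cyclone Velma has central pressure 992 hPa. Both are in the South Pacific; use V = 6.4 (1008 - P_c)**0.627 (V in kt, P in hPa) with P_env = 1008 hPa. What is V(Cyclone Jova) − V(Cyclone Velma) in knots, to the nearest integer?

Cyclone Jova: ΔP = 140; V ≈ 6.4 × 140^0.627 ≈ 141.84 kt.
Cyclone Velma: ΔP = 16; V ≈ 6.4 × 16^0.627 ≈ 36.41 kt.
Difference ≈ 141.84 − 36.41 = 105.43 → 105 kt.

105 kt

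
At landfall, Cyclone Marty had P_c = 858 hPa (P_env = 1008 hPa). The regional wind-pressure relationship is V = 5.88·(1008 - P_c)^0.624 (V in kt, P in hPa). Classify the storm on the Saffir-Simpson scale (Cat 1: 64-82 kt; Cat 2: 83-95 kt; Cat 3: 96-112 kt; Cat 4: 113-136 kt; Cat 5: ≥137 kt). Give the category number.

4

ΔP = 1008 − 858 = 150 hPa.
V ≈ 5.88 × 150^0.624 = 5.88 × 22.80 ≈ 134 kt.
134 kt falls in the Category 4 band.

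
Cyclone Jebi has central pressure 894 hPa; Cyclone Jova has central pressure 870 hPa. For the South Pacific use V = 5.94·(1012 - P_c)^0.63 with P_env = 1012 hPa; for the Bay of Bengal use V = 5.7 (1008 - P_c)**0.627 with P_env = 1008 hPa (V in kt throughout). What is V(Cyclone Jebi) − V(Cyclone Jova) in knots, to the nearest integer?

-5 kt

Cyclone Jebi: ΔP = 118; V ≈ 5.94 × 118^0.63 ≈ 119.97 kt.
Cyclone Jova: ΔP = 138; V ≈ 5.7 × 138^0.627 ≈ 125.19 kt.
Difference ≈ 119.97 − 125.19 = -5.22 → -5 kt.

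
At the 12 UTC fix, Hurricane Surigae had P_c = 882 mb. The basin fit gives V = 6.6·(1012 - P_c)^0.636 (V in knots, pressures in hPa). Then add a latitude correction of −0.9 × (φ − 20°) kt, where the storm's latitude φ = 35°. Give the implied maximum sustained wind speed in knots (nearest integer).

ΔP = 1012 − 882 = 130 mb.
130^0.636 ≈ 22.104.
V ≈ 6.6 × 22.104 ≈ 145.9 kt.
Latitude correction: −0.9 × (35 − 20) = -13.5 kt.
Corrected V ≈ 132.4 kt → 132 kt.

132 kt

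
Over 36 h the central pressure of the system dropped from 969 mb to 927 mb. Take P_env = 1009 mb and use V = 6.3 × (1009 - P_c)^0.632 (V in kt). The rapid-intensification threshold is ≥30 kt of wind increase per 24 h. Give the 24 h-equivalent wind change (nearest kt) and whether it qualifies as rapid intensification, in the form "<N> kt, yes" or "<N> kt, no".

25 kt, no

V₁: ΔP = 40, V ≈ 6.3 × 40^0.632 ≈ 64.84 kt.
V₂: ΔP = 82, V ≈ 6.3 × 82^0.632 ≈ 102.06 kt.
ΔV over 36 h = 37.22 kt → 24 h equivalent = 37.22 × 24/36 ≈ 24.81 kt.
25 kt < 30 kt ⇒ not rapid intensification.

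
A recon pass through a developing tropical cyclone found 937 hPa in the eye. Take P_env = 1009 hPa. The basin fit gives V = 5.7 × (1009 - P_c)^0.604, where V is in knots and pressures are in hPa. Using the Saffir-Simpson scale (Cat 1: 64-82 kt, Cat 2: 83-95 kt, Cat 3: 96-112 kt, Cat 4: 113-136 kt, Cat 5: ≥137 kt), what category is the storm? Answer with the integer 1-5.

ΔP = 1009 − 937 = 72 hPa.
V ≈ 5.7 × 72^0.604 = 5.7 × 13.24 ≈ 75 kt.
75 kt falls in the Category 1 band.

1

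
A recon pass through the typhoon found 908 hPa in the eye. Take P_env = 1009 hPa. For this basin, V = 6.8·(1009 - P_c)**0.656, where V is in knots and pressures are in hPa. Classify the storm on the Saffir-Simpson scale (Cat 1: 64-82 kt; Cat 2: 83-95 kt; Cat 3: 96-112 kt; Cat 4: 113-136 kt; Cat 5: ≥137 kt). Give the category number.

ΔP = 1009 − 908 = 101 hPa.
V ≈ 6.8 × 101^0.656 = 6.8 × 20.65 ≈ 140 kt.
140 kt falls in the Category 5 band.

5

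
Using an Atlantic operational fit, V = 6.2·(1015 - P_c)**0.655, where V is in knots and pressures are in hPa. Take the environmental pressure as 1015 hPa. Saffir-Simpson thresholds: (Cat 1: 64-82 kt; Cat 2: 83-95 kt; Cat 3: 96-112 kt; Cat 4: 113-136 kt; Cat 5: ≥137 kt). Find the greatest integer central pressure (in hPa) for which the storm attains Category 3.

Category 3 begins at V = 96 kt.
Required ΔP = (96/6.2)^(1/0.655) = 15.484^1.527 ≈ 65.56 hPa.
P_c ≤ 1015 − 65.56 = 949.44, so the highest integer P_c is 949 hPa.

949 hPa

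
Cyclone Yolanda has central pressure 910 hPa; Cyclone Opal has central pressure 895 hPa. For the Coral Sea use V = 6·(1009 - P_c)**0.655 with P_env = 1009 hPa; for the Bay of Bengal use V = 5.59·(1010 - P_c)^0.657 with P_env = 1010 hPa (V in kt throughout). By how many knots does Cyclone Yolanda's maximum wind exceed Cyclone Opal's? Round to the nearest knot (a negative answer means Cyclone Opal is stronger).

-5 kt

Cyclone Yolanda: ΔP = 99; V ≈ 6 × 99^0.655 ≈ 121.70 kt.
Cyclone Opal: ΔP = 115; V ≈ 5.59 × 115^0.657 ≈ 126.27 kt.
Difference ≈ 121.70 − 126.27 = -4.57 → -5 kt.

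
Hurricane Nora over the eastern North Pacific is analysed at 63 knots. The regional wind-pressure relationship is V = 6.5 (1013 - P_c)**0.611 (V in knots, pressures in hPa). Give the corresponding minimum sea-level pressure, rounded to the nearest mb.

ΔP = (V / 6.5)^(1/0.611) = (63/6.5)^1.637.
63/6.5 = 9.692; 9.692^1.637 ≈ 41.16 mb.
P_c = 1013 − 41.16 = 971.84 ≈ 972 mb.

972 mb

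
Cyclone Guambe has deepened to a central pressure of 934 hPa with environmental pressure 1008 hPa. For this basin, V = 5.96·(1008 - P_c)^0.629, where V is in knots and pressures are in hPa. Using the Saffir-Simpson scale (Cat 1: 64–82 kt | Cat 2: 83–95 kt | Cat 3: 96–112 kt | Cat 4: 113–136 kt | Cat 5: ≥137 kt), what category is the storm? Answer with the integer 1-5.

2

ΔP = 1008 − 934 = 74 hPa.
V ≈ 5.96 × 74^0.629 = 5.96 × 14.99 ≈ 89 kt.
89 kt falls in the Category 2 band.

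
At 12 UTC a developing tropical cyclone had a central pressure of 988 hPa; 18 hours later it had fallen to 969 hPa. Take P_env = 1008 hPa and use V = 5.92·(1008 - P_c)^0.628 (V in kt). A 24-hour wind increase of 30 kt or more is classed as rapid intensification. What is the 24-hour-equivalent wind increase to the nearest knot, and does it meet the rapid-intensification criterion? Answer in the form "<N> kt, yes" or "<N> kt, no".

V₁: ΔP = 20, V ≈ 5.92 × 20^0.628 ≈ 38.85 kt.
V₂: ΔP = 39, V ≈ 5.92 × 39^0.628 ≈ 59.09 kt.
ΔV over 18 h = 20.24 kt → 24 h equivalent = 20.24 × 24/18 ≈ 26.99 kt.
27 kt < 30 kt ⇒ not rapid intensification.

27 kt, no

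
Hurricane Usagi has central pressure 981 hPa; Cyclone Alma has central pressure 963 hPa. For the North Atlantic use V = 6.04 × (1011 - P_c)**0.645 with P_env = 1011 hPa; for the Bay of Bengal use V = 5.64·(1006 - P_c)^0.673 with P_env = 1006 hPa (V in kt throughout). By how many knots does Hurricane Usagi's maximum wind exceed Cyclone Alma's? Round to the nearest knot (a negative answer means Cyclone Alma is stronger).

-17 kt

Hurricane Usagi: ΔP = 30; V ≈ 6.04 × 30^0.645 ≈ 54.17 kt.
Cyclone Alma: ΔP = 43; V ≈ 5.64 × 43^0.673 ≈ 70.89 kt.
Difference ≈ 54.17 − 70.89 = -16.72 → -17 kt.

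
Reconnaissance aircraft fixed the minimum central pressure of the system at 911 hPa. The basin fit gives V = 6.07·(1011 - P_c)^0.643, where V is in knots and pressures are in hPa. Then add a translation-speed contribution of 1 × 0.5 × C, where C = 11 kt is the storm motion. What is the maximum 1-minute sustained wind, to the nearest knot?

ΔP = 1011 − 911 = 100 hPa.
100^0.643 ≈ 19.320.
V ≈ 6.07 × 19.320 ≈ 117.3 kt.
Translation term: 1 × 0.5 × 11 = 5.5 kt.
Corrected V ≈ 122.8 kt → 123 kt.

123 kt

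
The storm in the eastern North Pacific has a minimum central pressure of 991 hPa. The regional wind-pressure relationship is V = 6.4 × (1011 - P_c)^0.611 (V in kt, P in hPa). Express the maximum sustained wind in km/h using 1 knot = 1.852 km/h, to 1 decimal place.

ΔP = 1011 − 991 = 20 hPa.
V ≈ 6.4 × 20^0.611 = 6.4 × 6.236 ≈ 39.913 kt.
39.913 × 1.852 ≈ 73.92 km/h → 73.9 km/h.

73.9 km/h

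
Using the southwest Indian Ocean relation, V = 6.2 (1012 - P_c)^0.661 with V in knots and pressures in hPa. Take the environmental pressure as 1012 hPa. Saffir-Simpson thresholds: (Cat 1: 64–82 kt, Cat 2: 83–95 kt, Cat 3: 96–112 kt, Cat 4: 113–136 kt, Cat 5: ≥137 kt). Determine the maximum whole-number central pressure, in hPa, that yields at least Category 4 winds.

Category 4 begins at V = 113 kt.
Required ΔP = (113/6.2)^(1/0.661) = 18.226^1.513 ≈ 80.77 hPa.
P_c ≤ 1012 − 80.77 = 931.23, so the highest integer P_c is 931 hPa.

931 hPa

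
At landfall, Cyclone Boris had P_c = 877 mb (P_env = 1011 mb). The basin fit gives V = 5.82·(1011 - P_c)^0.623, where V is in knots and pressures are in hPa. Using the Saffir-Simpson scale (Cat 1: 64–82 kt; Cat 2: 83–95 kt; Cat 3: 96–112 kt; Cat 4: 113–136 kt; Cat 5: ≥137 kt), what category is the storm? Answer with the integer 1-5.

ΔP = 1011 − 877 = 134 mb.
V ≈ 5.82 × 134^0.623 = 5.82 × 21.14 ≈ 123 kt.
123 kt falls in the Category 4 band.

4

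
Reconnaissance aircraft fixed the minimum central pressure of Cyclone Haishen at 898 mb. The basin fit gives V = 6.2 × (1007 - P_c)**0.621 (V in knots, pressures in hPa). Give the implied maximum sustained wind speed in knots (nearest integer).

ΔP = 1007 − 898 = 109 mb.
109^0.621 ≈ 18.418.
V ≈ 6.2 × 18.418 ≈ 114.2 kt.

114 kt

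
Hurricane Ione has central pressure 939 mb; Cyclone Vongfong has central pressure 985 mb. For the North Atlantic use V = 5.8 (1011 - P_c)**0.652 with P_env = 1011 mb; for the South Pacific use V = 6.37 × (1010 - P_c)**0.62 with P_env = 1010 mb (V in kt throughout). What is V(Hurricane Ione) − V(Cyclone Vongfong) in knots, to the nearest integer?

Hurricane Ione: ΔP = 72; V ≈ 5.8 × 72^0.652 ≈ 94.28 kt.
Cyclone Vongfong: ΔP = 25; V ≈ 6.37 × 25^0.62 ≈ 46.87 kt.
Difference ≈ 94.28 − 46.87 = 47.41 → 47 kt.

47 kt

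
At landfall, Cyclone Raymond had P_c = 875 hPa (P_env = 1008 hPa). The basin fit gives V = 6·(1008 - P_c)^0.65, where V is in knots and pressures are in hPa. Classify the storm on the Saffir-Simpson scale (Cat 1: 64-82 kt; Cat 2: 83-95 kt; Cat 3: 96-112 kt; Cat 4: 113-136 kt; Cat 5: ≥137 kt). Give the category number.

ΔP = 1008 − 875 = 133 hPa.
V ≈ 6 × 133^0.65 = 6 × 24.02 ≈ 144 kt.
144 kt falls in the Category 5 band.

5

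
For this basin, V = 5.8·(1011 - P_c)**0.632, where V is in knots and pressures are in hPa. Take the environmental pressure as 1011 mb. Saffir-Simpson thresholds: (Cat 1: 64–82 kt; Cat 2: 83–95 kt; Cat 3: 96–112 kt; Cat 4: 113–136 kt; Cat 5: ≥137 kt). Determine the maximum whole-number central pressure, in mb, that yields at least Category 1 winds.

966 mb

Category 1 begins at V = 64 kt.
Required ΔP = (64/5.8)^(1/0.632) = 11.034^1.582 ≈ 44.66 mb.
P_c ≤ 1011 − 44.66 = 966.34, so the highest integer P_c is 966 mb.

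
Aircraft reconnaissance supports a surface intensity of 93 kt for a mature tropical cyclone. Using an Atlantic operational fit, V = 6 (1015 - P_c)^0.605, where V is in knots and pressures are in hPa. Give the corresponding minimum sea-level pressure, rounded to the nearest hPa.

922 hPa

ΔP = (V / 6)^(1/0.605) = (93/6)^1.653.
93/6 = 15.500; 15.500^1.653 ≈ 92.79 hPa.
P_c = 1015 − 92.79 = 922.21 ≈ 922 hPa.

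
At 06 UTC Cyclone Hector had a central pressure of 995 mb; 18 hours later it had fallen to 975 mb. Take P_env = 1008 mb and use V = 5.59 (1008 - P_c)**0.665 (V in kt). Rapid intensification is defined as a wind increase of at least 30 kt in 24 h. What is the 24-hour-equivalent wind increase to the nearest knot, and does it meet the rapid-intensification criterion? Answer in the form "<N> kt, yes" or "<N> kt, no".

35 kt, yes

V₁: ΔP = 13, V ≈ 5.59 × 13^0.665 ≈ 30.77 kt.
V₂: ΔP = 33, V ≈ 5.59 × 33^0.665 ≈ 57.18 kt.
ΔV over 18 h = 26.41 kt → 24 h equivalent = 26.41 × 24/18 ≈ 35.21 kt.
35 kt ≥ 30 kt ⇒ rapid intensification.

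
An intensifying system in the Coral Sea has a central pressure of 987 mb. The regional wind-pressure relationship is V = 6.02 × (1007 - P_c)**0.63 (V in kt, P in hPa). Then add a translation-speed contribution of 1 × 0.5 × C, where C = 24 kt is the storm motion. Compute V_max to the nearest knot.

52 kt

ΔP = 1007 − 987 = 20 mb.
20^0.63 ≈ 6.602.
V ≈ 6.02 × 6.602 ≈ 39.7 kt.
Translation term: 1 × 0.5 × 24 = 12 kt.
Corrected V ≈ 51.7 kt → 52 kt.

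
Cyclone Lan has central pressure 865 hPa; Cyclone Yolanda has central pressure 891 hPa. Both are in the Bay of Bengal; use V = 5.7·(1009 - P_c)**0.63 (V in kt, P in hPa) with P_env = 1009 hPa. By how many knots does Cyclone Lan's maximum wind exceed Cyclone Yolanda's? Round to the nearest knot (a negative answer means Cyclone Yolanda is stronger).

Cyclone Lan: ΔP = 144; V ≈ 5.7 × 144^0.63 ≈ 130.51 kt.
Cyclone Yolanda: ΔP = 118; V ≈ 5.7 × 118^0.63 ≈ 115.12 kt.
Difference ≈ 130.51 − 115.12 = 15.39 → 15 kt.

15 kt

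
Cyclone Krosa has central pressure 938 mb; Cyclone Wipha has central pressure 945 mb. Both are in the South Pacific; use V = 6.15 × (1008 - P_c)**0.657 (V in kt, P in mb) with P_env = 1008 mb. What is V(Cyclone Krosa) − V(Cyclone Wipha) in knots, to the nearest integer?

7 kt

Cyclone Krosa: ΔP = 70; V ≈ 6.15 × 70^0.657 ≈ 100.25 kt.
Cyclone Wipha: ΔP = 63; V ≈ 6.15 × 63^0.657 ≈ 93.55 kt.
Difference ≈ 100.25 − 93.55 = 6.70 → 7 kt.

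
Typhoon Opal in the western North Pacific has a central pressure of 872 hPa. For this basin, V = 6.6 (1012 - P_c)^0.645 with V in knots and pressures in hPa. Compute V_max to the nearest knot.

ΔP = 1012 − 872 = 140 hPa.
140^0.645 ≈ 24.224.
V ≈ 6.6 × 24.224 ≈ 159.9 kt.

160 kt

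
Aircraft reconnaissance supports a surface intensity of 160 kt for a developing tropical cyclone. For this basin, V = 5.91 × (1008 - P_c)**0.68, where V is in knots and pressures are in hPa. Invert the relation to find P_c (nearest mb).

880 mb

ΔP = (V / 5.91)^(1/0.68) = (160/5.91)^1.471.
160/5.91 = 27.073; 27.073^1.471 ≈ 127.84 mb.
P_c = 1008 − 127.84 = 880.16 ≈ 880 mb.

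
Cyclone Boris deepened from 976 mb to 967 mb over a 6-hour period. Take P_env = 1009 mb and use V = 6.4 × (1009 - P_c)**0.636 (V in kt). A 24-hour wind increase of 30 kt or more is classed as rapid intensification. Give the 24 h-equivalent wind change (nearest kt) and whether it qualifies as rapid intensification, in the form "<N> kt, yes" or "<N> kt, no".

39 kt, yes

V₁: ΔP = 33, V ≈ 6.4 × 33^0.636 ≈ 59.15 kt.
V₂: ΔP = 42, V ≈ 6.4 × 42^0.636 ≈ 68.96 kt.
ΔV over 6 h = 9.81 kt → 24 h equivalent = 9.81 × 24/6 ≈ 39.24 kt.
39 kt ≥ 30 kt ⇒ rapid intensification.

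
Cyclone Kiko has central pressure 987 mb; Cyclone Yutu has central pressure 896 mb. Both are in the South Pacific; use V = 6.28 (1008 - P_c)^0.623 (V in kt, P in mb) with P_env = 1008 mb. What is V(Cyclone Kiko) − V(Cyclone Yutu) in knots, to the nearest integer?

-77 kt

Cyclone Kiko: ΔP = 21; V ≈ 6.28 × 21^0.623 ≈ 41.85 kt.
Cyclone Yutu: ΔP = 112; V ≈ 6.28 × 112^0.623 ≈ 118.75 kt.
Difference ≈ 41.85 − 118.75 = -76.90 → -77 kt.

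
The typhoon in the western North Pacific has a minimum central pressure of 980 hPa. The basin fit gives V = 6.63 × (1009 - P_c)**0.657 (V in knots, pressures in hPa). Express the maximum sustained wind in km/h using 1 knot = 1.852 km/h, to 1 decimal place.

112.2 km/h

ΔP = 1009 − 980 = 29 hPa.
V ≈ 6.63 × 29^0.657 = 6.63 × 9.137 ≈ 60.577 kt.
60.577 × 1.852 ≈ 112.19 km/h → 112.2 km/h.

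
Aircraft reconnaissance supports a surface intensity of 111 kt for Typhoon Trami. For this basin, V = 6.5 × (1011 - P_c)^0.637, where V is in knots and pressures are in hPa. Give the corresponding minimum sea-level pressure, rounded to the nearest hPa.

ΔP = (V / 6.5)^(1/0.637) = (111/6.5)^1.570.
111/6.5 = 17.077; 17.077^1.570 ≈ 86.04 hPa.
P_c = 1011 − 86.04 = 924.96 ≈ 925 hPa.

925 hPa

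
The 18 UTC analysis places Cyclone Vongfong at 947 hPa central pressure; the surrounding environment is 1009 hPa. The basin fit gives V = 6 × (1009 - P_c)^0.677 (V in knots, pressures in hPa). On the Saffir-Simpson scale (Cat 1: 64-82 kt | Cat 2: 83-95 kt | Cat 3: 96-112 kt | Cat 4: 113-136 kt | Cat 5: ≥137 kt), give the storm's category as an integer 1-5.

ΔP = 1009 − 947 = 62 hPa.
V ≈ 6 × 62^0.677 = 6 × 16.35 ≈ 98 kt.
98 kt falls in the Category 3 band.

3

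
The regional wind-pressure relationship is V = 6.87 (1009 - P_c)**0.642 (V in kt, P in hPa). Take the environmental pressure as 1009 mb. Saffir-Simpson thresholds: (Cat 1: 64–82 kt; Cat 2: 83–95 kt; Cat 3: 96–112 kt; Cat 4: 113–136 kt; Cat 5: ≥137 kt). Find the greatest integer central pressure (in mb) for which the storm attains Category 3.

948 mb

Category 3 begins at V = 96 kt.
Required ΔP = (96/6.87)^(1/0.642) = 13.974^1.558 ≈ 60.81 mb.
P_c ≤ 1009 − 60.81 = 948.19, so the highest integer P_c is 948 mb.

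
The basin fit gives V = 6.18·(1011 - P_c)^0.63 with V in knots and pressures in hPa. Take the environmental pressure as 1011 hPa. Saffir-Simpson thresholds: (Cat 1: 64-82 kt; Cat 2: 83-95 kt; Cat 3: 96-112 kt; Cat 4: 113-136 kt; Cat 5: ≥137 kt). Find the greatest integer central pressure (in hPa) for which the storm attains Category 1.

970 hPa

Category 1 begins at V = 64 kt.
Required ΔP = (64/6.18)^(1/0.63) = 10.356^1.587 ≈ 40.87 hPa.
P_c ≤ 1011 − 40.87 = 970.13, so the highest integer P_c is 970 hPa.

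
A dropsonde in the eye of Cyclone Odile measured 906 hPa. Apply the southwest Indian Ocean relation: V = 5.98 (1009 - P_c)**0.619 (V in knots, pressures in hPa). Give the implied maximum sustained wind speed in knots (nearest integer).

ΔP = 1009 − 906 = 103 hPa.
103^0.619 ≈ 17.618.
V ≈ 5.98 × 17.618 ≈ 105.4 kt.

105 kt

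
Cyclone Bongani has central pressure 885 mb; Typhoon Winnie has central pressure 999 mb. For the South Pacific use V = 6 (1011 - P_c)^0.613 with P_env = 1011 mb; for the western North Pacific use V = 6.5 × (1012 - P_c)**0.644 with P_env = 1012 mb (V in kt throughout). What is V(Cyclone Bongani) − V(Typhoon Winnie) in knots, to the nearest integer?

82 kt

Cyclone Bongani: ΔP = 126; V ≈ 6 × 126^0.613 ≈ 116.33 kt.
Typhoon Winnie: ΔP = 13; V ≈ 6.5 × 13^0.644 ≈ 33.91 kt.
Difference ≈ 116.33 − 33.91 = 82.42 → 82 kt.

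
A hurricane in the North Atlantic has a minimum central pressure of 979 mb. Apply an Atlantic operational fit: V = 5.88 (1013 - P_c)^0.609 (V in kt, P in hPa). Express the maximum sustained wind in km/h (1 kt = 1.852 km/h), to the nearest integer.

ΔP = 1013 − 979 = 34 mb.
V ≈ 5.88 × 34^0.609 = 5.88 × 8.564 ≈ 50.356 kt.
50.356 × 1.852 ≈ 93.26 km/h → 93 km/h.

93 km/h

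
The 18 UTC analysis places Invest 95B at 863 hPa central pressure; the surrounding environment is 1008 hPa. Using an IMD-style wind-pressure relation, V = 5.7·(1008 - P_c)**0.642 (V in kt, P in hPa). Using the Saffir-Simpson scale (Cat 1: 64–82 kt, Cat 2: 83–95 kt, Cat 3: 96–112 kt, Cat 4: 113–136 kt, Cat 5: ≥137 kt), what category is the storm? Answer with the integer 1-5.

5

ΔP = 1008 − 863 = 145 hPa.
V ≈ 5.7 × 145^0.642 = 5.7 × 24.41 ≈ 139 kt.
139 kt falls in the Category 5 band.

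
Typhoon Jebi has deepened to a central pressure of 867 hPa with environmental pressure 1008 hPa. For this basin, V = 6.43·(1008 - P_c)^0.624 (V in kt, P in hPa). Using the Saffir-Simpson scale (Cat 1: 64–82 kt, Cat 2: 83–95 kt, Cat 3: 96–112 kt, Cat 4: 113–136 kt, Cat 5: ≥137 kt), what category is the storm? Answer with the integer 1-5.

ΔP = 1008 − 867 = 141 hPa.
V ≈ 6.43 × 141^0.624 = 6.43 × 21.93 ≈ 141 kt.
141 kt falls in the Category 5 band.

5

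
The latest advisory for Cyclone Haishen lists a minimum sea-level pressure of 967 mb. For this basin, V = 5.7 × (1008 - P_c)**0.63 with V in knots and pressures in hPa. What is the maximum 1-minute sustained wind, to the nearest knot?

ΔP = 1008 − 967 = 41 mb.
41^0.63 ≈ 10.377.
V ≈ 5.7 × 10.377 ≈ 59.1 kt.

59 kt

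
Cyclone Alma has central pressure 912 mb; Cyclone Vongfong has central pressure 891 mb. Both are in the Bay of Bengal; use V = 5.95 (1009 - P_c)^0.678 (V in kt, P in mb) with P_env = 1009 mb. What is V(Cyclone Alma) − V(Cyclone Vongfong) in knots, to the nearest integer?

-19 kt

Cyclone Alma: ΔP = 97; V ≈ 5.95 × 97^0.678 ≈ 132.30 kt.
Cyclone Vongfong: ΔP = 118; V ≈ 5.95 × 118^0.678 ≈ 151.10 kt.
Difference ≈ 132.30 − 151.10 = -18.80 → -19 kt.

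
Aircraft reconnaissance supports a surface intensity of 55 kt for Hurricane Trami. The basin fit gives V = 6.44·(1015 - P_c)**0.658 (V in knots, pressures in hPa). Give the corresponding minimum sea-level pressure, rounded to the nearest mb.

989 mb

ΔP = (V / 6.44)^(1/0.658) = (55/6.44)^1.520.
55/6.44 = 8.540; 8.540^1.520 ≈ 26.04 mb.
P_c = 1015 − 26.04 = 988.96 ≈ 989 mb.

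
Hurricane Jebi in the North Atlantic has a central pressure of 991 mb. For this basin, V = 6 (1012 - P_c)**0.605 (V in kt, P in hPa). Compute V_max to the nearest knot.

38 kt

ΔP = 1012 − 991 = 21 mb.
21^0.605 ≈ 6.309.
V ≈ 6 × 6.309 ≈ 37.9 kt.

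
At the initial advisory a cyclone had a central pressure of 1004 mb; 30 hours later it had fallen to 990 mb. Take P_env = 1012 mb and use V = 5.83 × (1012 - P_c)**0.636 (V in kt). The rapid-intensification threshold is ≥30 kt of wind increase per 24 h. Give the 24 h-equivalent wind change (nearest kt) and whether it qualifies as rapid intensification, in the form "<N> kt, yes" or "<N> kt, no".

V₁: ΔP = 8, V ≈ 5.83 × 8^0.636 ≈ 21.88 kt.
V₂: ΔP = 22, V ≈ 5.83 × 22^0.636 ≈ 41.63 kt.
ΔV over 30 h = 19.75 kt → 24 h equivalent = 19.75 × 24/30 ≈ 15.80 kt.
16 kt < 30 kt ⇒ not rapid intensification.

16 kt, no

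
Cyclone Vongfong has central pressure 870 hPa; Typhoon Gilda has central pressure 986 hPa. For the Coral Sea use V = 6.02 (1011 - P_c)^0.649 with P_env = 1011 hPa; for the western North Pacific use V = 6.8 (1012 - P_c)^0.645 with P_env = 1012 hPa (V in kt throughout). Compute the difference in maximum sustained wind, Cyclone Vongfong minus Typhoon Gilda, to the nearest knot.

94 kt

Cyclone Vongfong: ΔP = 141; V ≈ 6.02 × 141^0.649 ≈ 149.43 kt.
Typhoon Gilda: ΔP = 26; V ≈ 6.8 × 26^0.645 ≈ 55.61 kt.
Difference ≈ 149.43 − 55.61 = 93.82 → 94 kt.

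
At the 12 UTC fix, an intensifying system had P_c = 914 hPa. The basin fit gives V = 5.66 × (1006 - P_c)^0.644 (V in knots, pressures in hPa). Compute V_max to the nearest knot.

104 kt

ΔP = 1006 − 914 = 92 hPa.
92^0.644 ≈ 18.394.
V ≈ 5.66 × 18.394 ≈ 104.1 kt.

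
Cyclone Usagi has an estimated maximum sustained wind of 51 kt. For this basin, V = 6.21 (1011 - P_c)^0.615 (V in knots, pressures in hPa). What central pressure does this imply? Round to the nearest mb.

ΔP = (V / 6.21)^(1/0.615) = (51/6.21)^1.626.
51/6.21 = 8.213; 8.213^1.626 ≈ 30.69 mb.
P_c = 1011 − 30.69 = 980.31 ≈ 980 mb.

980 mb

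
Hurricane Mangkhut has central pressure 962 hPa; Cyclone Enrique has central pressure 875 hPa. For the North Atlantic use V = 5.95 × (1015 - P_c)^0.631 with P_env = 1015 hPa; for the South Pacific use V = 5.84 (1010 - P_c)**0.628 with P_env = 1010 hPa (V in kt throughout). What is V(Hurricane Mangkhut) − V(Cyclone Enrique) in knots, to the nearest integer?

-54 kt

Hurricane Mangkhut: ΔP = 53; V ≈ 5.95 × 53^0.631 ≈ 72.87 kt.
Cyclone Enrique: ΔP = 135; V ≈ 5.84 × 135^0.628 ≈ 127.13 kt.
Difference ≈ 72.87 − 127.13 = -54.26 → -54 kt.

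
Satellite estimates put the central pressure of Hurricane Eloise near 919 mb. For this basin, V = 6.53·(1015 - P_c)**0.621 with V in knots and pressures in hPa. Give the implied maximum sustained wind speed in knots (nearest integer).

ΔP = 1015 − 919 = 96 mb.
96^0.621 ≈ 17.021.
V ≈ 6.53 × 17.021 ≈ 111.1 kt.

111 kt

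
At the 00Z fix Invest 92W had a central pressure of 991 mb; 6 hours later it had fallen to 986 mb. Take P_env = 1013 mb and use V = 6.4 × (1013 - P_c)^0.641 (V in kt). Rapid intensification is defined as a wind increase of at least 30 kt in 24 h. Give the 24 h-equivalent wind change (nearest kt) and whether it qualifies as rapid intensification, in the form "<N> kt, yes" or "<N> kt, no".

V₁: ΔP = 22, V ≈ 6.4 × 22^0.641 ≈ 46.42 kt.
V₂: ΔP = 27, V ≈ 6.4 × 27^0.641 ≈ 52.93 kt.
ΔV over 6 h = 6.51 kt → 24 h equivalent = 6.51 × 24/6 ≈ 26.04 kt.
26 kt < 30 kt ⇒ not rapid intensification.

26 kt, no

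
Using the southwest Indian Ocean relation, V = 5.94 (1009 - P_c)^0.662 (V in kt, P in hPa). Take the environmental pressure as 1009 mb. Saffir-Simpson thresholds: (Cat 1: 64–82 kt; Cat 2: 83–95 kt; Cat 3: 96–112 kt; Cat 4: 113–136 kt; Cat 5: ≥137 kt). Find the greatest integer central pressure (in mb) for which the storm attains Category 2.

Category 2 begins at V = 83 kt.
Required ΔP = (83/5.94)^(1/0.662) = 13.973^1.511 ≈ 53.71 mb.
P_c ≤ 1009 − 53.71 = 955.29, so the highest integer P_c is 955 mb.

955 mb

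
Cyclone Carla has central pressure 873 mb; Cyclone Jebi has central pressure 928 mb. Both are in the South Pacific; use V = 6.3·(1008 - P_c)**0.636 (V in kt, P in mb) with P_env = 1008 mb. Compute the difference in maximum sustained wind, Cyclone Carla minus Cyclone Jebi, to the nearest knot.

40 kt

Cyclone Carla: ΔP = 135; V ≈ 6.3 × 135^0.636 ≈ 142.64 kt.
Cyclone Jebi: ΔP = 80; V ≈ 6.3 × 80^0.636 ≈ 102.26 kt.
Difference ≈ 142.64 − 102.26 = 40.38 → 40 kt.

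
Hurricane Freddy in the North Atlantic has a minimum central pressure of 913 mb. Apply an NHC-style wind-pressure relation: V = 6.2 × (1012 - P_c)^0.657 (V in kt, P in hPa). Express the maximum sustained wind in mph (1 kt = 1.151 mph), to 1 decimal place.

ΔP = 1012 − 913 = 99 mb.
V ≈ 6.2 × 99^0.657 = 6.2 × 20.471 ≈ 126.918 kt.
126.918 × 1.151 ≈ 146.08 mph → 146.1 mph.

146.1 mph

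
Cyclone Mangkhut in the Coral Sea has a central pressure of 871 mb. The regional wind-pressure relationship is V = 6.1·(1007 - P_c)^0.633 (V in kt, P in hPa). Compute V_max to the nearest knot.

137 kt

ΔP = 1007 − 871 = 136 mb.
136^0.633 ≈ 22.415.
V ≈ 6.1 × 22.415 ≈ 136.7 kt.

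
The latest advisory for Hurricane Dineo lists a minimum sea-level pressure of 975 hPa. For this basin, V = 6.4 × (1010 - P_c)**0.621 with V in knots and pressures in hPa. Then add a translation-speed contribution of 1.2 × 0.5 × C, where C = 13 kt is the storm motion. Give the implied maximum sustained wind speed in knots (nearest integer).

ΔP = 1010 − 975 = 35 hPa.
35^0.621 ≈ 9.096.
V ≈ 6.4 × 9.096 ≈ 58.2 kt.
Translation term: 1.2 × 0.5 × 13 = 7.8 kt.
Corrected V ≈ 66 kt → 66 kt.

66 kt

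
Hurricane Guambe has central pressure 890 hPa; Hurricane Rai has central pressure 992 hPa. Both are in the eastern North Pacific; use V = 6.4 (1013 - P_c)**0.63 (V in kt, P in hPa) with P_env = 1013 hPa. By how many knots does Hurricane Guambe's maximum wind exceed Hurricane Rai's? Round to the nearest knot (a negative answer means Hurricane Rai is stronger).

89 kt

Hurricane Guambe: ΔP = 123; V ≈ 6.4 × 123^0.63 ≈ 132.68 kt.
Hurricane Rai: ΔP = 21; V ≈ 6.4 × 21^0.63 ≈ 43.57 kt.
Difference ≈ 132.68 − 43.57 = 89.11 → 89 kt.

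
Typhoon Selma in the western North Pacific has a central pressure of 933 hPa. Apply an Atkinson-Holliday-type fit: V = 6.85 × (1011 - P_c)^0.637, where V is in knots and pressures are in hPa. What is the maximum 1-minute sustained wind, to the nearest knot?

110 kt

ΔP = 1011 − 933 = 78 hPa.
78^0.637 ≈ 16.042.
V ≈ 6.85 × 16.042 ≈ 109.9 kt.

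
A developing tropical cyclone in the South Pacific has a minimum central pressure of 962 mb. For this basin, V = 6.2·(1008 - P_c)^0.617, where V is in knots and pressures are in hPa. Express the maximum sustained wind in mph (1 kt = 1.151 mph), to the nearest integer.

ΔP = 1008 − 962 = 46 mb.
V ≈ 6.2 × 46^0.617 = 6.2 × 10.615 ≈ 65.813 kt.
65.813 × 1.151 ≈ 75.75 mph → 76 mph.

76 mph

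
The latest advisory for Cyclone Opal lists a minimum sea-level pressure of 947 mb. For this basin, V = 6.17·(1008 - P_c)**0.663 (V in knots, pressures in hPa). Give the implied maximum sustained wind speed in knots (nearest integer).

ΔP = 1008 − 947 = 61 mb.
61^0.663 ≈ 15.264.
V ≈ 6.17 × 15.264 ≈ 94.2 kt.

94 kt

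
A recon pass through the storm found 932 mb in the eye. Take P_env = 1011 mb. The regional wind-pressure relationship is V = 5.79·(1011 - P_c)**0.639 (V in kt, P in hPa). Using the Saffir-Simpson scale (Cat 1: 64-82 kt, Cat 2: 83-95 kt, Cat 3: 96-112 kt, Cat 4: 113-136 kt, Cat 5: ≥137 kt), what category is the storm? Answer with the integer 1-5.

ΔP = 1011 − 932 = 79 mb.
V ≈ 5.79 × 79^0.639 = 5.79 × 16.31 ≈ 94 kt.
94 kt falls in the Category 2 band.

2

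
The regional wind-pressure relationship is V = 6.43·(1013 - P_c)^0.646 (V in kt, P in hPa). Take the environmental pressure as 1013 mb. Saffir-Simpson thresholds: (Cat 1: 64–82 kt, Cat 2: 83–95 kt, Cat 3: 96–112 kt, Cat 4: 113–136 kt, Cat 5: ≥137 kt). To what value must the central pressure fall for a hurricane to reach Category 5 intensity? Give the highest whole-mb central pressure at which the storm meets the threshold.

899 mb

Category 5 begins at V = 137 kt.
Required ΔP = (137/6.43)^(1/0.646) = 21.306^1.548 ≈ 113.90 mb.
P_c ≤ 1013 − 113.90 = 899.10, so the highest integer P_c is 899 mb.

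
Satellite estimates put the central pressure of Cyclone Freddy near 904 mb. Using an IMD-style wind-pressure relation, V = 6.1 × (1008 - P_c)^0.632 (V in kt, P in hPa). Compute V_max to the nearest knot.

ΔP = 1008 − 904 = 104 mb.
104^0.632 ≈ 18.826.
V ≈ 6.1 × 18.826 ≈ 114.8 kt.

115 kt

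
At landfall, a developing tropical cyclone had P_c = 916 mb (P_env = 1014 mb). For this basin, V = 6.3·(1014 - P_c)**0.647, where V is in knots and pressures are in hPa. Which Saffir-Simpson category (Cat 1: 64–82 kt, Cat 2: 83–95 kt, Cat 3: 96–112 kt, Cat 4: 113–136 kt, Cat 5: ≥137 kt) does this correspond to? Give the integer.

ΔP = 1014 − 916 = 98 mb.
V ≈ 6.3 × 98^0.647 = 6.3 × 19.42 ≈ 122 kt.
122 kt falls in the Category 4 band.

4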